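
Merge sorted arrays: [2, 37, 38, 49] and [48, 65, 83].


Take 2 from A
Take 37 from A
Take 38 from A
Take 48 from B
Take 49 from A

Merged: [2, 37, 38, 48, 49, 65, 83]


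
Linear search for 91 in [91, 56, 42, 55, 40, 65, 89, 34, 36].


i=0: 91==91 found!

Found at 0, 1 comps


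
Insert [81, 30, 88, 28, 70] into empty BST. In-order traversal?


Insert 81: root
Insert 30: L from 81
Insert 88: R from 81
Insert 28: L from 81 -> L from 30
Insert 70: L from 81 -> R from 30

In-order: [28, 30, 70, 81, 88]


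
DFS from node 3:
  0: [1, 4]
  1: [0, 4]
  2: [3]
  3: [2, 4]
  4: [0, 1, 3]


Visit 3, push [4, 2]
Visit 2, push []
Visit 4, push [1, 0]
Visit 0, push [1]
Visit 1, push []

DFS order: [3, 2, 4, 0, 1]


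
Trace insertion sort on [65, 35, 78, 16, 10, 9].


Initial: [65, 35, 78, 16, 10, 9]
Insert 35: [35, 65, 78, 16, 10, 9]
Insert 78: [35, 65, 78, 16, 10, 9]
Insert 16: [16, 35, 65, 78, 10, 9]
Insert 10: [10, 16, 35, 65, 78, 9]
Insert 9: [9, 10, 16, 35, 65, 78]

Sorted: [9, 10, 16, 35, 65, 78]


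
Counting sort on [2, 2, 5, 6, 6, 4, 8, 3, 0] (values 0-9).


Input: [2, 2, 5, 6, 6, 4, 8, 3, 0]
Counts: [1, 0, 2, 1, 1, 1, 2, 0, 1, 0]

Sorted: [0, 2, 2, 3, 4, 5, 6, 6, 8]


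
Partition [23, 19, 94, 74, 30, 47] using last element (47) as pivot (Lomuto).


Pivot: 47
  23 <= 47: advance i (no swap)
  19 <= 47: advance i (no swap)
  30 <= 47: swap -> [23, 19, 30, 74, 94, 47]
Place pivot at 3: [23, 19, 30, 47, 94, 74]

Partitioned: [23, 19, 30, 47, 94, 74]


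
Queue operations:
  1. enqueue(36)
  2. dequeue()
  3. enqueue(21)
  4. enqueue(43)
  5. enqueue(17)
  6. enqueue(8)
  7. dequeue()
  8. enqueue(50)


enqueue(36) -> [36]
dequeue()->36, []
enqueue(21) -> [21]
enqueue(43) -> [21, 43]
enqueue(17) -> [21, 43, 17]
enqueue(8) -> [21, 43, 17, 8]
dequeue()->21, [43, 17, 8]
enqueue(50) -> [43, 17, 8, 50]

Final queue: [43, 17, 8, 50]


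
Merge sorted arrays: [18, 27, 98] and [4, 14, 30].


Take 4 from B
Take 14 from B
Take 18 from A
Take 27 from A
Take 30 from B

Merged: [4, 14, 18, 27, 30, 98]


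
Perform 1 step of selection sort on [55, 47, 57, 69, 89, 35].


Initial: [55, 47, 57, 69, 89, 35]
Step 1: min=35 at 5
  Swap: [35, 47, 57, 69, 89, 55]

After 1 step: [35, 47, 57, 69, 89, 55]


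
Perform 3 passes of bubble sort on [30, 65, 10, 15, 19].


Initial: [30, 65, 10, 15, 19]
Pass 1: [30, 10, 15, 19, 65] (3 swaps)
Pass 2: [10, 15, 19, 30, 65] (3 swaps)
Pass 3: [10, 15, 19, 30, 65] (0 swaps)

After 3 passes: [10, 15, 19, 30, 65]


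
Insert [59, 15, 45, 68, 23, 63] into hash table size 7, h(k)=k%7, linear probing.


Insert 59: h=3 -> slot 3
Insert 15: h=1 -> slot 1
Insert 45: h=3, 1 probes -> slot 4
Insert 68: h=5 -> slot 5
Insert 23: h=2 -> slot 2
Insert 63: h=0 -> slot 0

Table: [63, 15, 23, 59, 45, 68, None]


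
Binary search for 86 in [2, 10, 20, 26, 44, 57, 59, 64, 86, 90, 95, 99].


Step 1: lo=0, hi=11, mid=5, val=57
Step 2: lo=6, hi=11, mid=8, val=86

Found at index 8


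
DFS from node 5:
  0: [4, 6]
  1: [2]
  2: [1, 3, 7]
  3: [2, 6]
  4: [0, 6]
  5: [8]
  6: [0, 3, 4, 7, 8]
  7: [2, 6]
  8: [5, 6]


Visit 5, push [8]
Visit 8, push [6]
Visit 6, push [7, 4, 3, 0]
Visit 0, push [4]
Visit 4, push []
Visit 3, push [2]
Visit 2, push [7, 1]
Visit 1, push []
Visit 7, push []

DFS order: [5, 8, 6, 0, 4, 3, 2, 1, 7]


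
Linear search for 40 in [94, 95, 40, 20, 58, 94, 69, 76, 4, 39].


i=0: 94!=40
i=1: 95!=40
i=2: 40==40 found!

Found at 2, 3 comps


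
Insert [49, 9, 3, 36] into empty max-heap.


Insert 49: [49]
Insert 9: [49, 9]
Insert 3: [49, 9, 3]
Insert 36: [49, 36, 3, 9]

Final heap: [49, 36, 3, 9]


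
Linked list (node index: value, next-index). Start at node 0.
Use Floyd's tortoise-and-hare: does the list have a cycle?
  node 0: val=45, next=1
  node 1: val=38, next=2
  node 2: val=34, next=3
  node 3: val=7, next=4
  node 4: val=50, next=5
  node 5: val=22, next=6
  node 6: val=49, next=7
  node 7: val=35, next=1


Floyd's tortoise (slow, +1) and hare (fast, +2):
  init: slow=0, fast=0
  step 1: slow=1, fast=2
  step 2: slow=2, fast=4
  step 3: slow=3, fast=6
  step 4: slow=4, fast=1
  step 5: slow=5, fast=3
  step 6: slow=6, fast=5
  step 7: slow=7, fast=7
  slow == fast at node 7: cycle detected

Cycle: yes


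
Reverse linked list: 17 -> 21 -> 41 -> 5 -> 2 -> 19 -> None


Step 1: curr=17, set curr.next=prev(None) | reversed so far: 17
Step 2: curr=21, set curr.next=prev(17) | reversed so far: 21 -> 17
Step 3: curr=41, set curr.next=prev(21) | reversed so far: 41 -> 21 -> 17
Step 4: curr=5, set curr.next=prev(41) | reversed so far: 5 -> 41 -> 21 -> 17
Step 5: curr=2, set curr.next=prev(5) | reversed so far: 2 -> 5 -> 41 -> 21 -> 17
Step 6: curr=19, set curr.next=prev(2) | reversed so far: 19 -> 2 -> 5 -> 41 -> 21 -> 17

19 -> 2 -> 5 -> 41 -> 21 -> 17 -> None


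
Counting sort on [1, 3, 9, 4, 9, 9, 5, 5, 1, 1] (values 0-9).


Input: [1, 3, 9, 4, 9, 9, 5, 5, 1, 1]
Counts: [0, 3, 0, 1, 1, 2, 0, 0, 0, 3]

Sorted: [1, 1, 1, 3, 4, 5, 5, 9, 9, 9]


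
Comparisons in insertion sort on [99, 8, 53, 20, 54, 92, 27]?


Algorithm: insertion sort
Input: [99, 8, 53, 20, 54, 92, 27]
Sorted: [8, 20, 27, 53, 54, 92, 99]

15


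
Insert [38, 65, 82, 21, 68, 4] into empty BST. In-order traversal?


Insert 38: root
Insert 65: R from 38
Insert 82: R from 38 -> R from 65
Insert 21: L from 38
Insert 68: R from 38 -> R from 65 -> L from 82
Insert 4: L from 38 -> L from 21

In-order: [4, 21, 38, 65, 68, 82]


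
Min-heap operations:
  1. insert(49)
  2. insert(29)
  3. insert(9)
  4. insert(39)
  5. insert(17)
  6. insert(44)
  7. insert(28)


insert(49) -> [49]
insert(29) -> [29, 49]
insert(9) -> [9, 49, 29]
insert(39) -> [9, 39, 29, 49]
insert(17) -> [9, 17, 29, 49, 39]
insert(44) -> [9, 17, 29, 49, 39, 44]
insert(28) -> [9, 17, 28, 49, 39, 44, 29]

Final heap: [9, 17, 28, 49, 39, 44, 29]


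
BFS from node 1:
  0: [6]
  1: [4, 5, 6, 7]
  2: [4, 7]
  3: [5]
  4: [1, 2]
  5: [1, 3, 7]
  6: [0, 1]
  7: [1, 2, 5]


Visit 1, enqueue [4, 5, 6, 7]
Visit 4, enqueue [2]
Visit 5, enqueue [3]
Visit 6, enqueue [0]
Visit 7, enqueue []
Visit 2, enqueue []
Visit 3, enqueue []
Visit 0, enqueue []

BFS order: [1, 4, 5, 6, 7, 2, 3, 0]


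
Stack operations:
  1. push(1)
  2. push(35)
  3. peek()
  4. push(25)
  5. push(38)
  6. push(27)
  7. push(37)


push(1) -> [1]
push(35) -> [1, 35]
peek()->35
push(25) -> [1, 35, 25]
push(38) -> [1, 35, 25, 38]
push(27) -> [1, 35, 25, 38, 27]
push(37) -> [1, 35, 25, 38, 27, 37]

Final stack: [1, 35, 25, 38, 27, 37]


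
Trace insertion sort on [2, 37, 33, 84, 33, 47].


Initial: [2, 37, 33, 84, 33, 47]
Insert 37: [2, 37, 33, 84, 33, 47]
Insert 33: [2, 33, 37, 84, 33, 47]
Insert 84: [2, 33, 37, 84, 33, 47]
Insert 33: [2, 33, 33, 37, 84, 47]
Insert 47: [2, 33, 33, 37, 47, 84]

Sorted: [2, 33, 33, 37, 47, 84]


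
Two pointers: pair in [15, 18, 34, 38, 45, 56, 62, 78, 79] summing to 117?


lo=0(15)+hi=8(79)=94
lo=1(18)+hi=8(79)=97
lo=2(34)+hi=8(79)=113
lo=3(38)+hi=8(79)=117

Yes: 38+79=117


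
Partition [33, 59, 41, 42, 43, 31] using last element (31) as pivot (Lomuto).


Pivot: 31
Place pivot at 0: [31, 59, 41, 42, 43, 33]

Partitioned: [31, 59, 41, 42, 43, 33]


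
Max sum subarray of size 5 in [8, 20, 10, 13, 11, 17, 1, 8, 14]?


[0:5]: 62
[1:6]: 71
[2:7]: 52
[3:8]: 50
[4:9]: 51

Max: 71 at [1:6]


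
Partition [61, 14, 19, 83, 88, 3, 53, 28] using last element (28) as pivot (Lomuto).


Pivot: 28
  14 <= 28: swap -> [14, 61, 19, 83, 88, 3, 53, 28]
  19 <= 28: swap -> [14, 19, 61, 83, 88, 3, 53, 28]
  3 <= 28: swap -> [14, 19, 3, 83, 88, 61, 53, 28]
Place pivot at 3: [14, 19, 3, 28, 88, 61, 53, 83]

Partitioned: [14, 19, 3, 28, 88, 61, 53, 83]


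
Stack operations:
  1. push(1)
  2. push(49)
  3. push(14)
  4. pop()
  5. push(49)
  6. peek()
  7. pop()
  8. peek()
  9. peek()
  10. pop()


push(1) -> [1]
push(49) -> [1, 49]
push(14) -> [1, 49, 14]
pop()->14, [1, 49]
push(49) -> [1, 49, 49]
peek()->49
pop()->49, [1, 49]
peek()->49
peek()->49
pop()->49, [1]

Final stack: [1]


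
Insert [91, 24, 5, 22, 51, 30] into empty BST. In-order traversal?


Insert 91: root
Insert 24: L from 91
Insert 5: L from 91 -> L from 24
Insert 22: L from 91 -> L from 24 -> R from 5
Insert 51: L from 91 -> R from 24
Insert 30: L from 91 -> R from 24 -> L from 51

In-order: [5, 22, 24, 30, 51, 91]


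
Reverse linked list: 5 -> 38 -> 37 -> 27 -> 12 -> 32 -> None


Step 1: curr=5, set curr.next=prev(None) | reversed so far: 5
Step 2: curr=38, set curr.next=prev(5) | reversed so far: 38 -> 5
Step 3: curr=37, set curr.next=prev(38) | reversed so far: 37 -> 38 -> 5
Step 4: curr=27, set curr.next=prev(37) | reversed so far: 27 -> 37 -> 38 -> 5
Step 5: curr=12, set curr.next=prev(27) | reversed so far: 12 -> 27 -> 37 -> 38 -> 5
Step 6: curr=32, set curr.next=prev(12) | reversed so far: 32 -> 12 -> 27 -> 37 -> 38 -> 5

32 -> 12 -> 27 -> 37 -> 38 -> 5 -> None


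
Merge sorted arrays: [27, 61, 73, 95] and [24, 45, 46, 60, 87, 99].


Take 24 from B
Take 27 from A
Take 45 from B
Take 46 from B
Take 60 from B
Take 61 from A
Take 73 from A
Take 87 from B
Take 95 from A

Merged: [24, 27, 45, 46, 60, 61, 73, 87, 95, 99]


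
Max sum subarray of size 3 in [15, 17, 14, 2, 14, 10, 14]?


[0:3]: 46
[1:4]: 33
[2:5]: 30
[3:6]: 26
[4:7]: 38

Max: 46 at [0:3]


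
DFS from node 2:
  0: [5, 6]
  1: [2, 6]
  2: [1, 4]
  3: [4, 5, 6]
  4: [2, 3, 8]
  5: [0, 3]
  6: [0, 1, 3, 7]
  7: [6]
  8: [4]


Visit 2, push [4, 1]
Visit 1, push [6]
Visit 6, push [7, 3, 0]
Visit 0, push [5]
Visit 5, push [3]
Visit 3, push [4]
Visit 4, push [8]
Visit 8, push []
Visit 7, push []

DFS order: [2, 1, 6, 0, 5, 3, 4, 8, 7]


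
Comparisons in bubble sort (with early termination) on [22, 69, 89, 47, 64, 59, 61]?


Algorithm: bubble sort (with early termination)
Input: [22, 69, 89, 47, 64, 59, 61]
Sorted: [22, 47, 59, 61, 64, 69, 89]

18


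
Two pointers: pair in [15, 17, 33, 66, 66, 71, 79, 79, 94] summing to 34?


lo=0(15)+hi=8(94)=109
lo=0(15)+hi=7(79)=94
lo=0(15)+hi=6(79)=94
lo=0(15)+hi=5(71)=86
lo=0(15)+hi=4(66)=81
lo=0(15)+hi=3(66)=81
lo=0(15)+hi=2(33)=48
lo=0(15)+hi=1(17)=32

No pair found


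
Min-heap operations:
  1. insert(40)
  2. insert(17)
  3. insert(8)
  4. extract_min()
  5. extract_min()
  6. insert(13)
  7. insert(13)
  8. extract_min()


insert(40) -> [40]
insert(17) -> [17, 40]
insert(8) -> [8, 40, 17]
extract_min()->8, [17, 40]
extract_min()->17, [40]
insert(13) -> [13, 40]
insert(13) -> [13, 40, 13]
extract_min()->13, [13, 40]

Final heap: [13, 40]


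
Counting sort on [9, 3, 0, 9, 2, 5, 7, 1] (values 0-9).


Input: [9, 3, 0, 9, 2, 5, 7, 1]
Counts: [1, 1, 1, 1, 0, 1, 0, 1, 0, 2]

Sorted: [0, 1, 2, 3, 5, 7, 9, 9]


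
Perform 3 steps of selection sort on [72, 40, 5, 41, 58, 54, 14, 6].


Initial: [72, 40, 5, 41, 58, 54, 14, 6]
Step 1: min=5 at 2
  Swap: [5, 40, 72, 41, 58, 54, 14, 6]
Step 2: min=6 at 7
  Swap: [5, 6, 72, 41, 58, 54, 14, 40]
Step 3: min=14 at 6
  Swap: [5, 6, 14, 41, 58, 54, 72, 40]

After 3 steps: [5, 6, 14, 41, 58, 54, 72, 40]


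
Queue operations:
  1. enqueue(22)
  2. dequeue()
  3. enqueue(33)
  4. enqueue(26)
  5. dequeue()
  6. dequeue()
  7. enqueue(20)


enqueue(22) -> [22]
dequeue()->22, []
enqueue(33) -> [33]
enqueue(26) -> [33, 26]
dequeue()->33, [26]
dequeue()->26, []
enqueue(20) -> [20]

Final queue: [20]


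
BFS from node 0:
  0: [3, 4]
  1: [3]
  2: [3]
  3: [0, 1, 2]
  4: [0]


Visit 0, enqueue [3, 4]
Visit 3, enqueue [1, 2]
Visit 4, enqueue []
Visit 1, enqueue []
Visit 2, enqueue []

BFS order: [0, 3, 4, 1, 2]


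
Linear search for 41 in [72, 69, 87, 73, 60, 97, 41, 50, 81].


i=0: 72!=41
i=1: 69!=41
i=2: 87!=41
i=3: 73!=41
i=4: 60!=41
i=5: 97!=41
i=6: 41==41 found!

Found at 6, 7 comps


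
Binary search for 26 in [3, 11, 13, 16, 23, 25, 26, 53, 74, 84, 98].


Step 1: lo=0, hi=10, mid=5, val=25
Step 2: lo=6, hi=10, mid=8, val=74
Step 3: lo=6, hi=7, mid=6, val=26

Found at index 6


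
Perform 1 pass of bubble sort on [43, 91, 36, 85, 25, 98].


Initial: [43, 91, 36, 85, 25, 98]
Pass 1: [43, 36, 85, 25, 91, 98] (3 swaps)

After 1 pass: [43, 36, 85, 25, 91, 98]


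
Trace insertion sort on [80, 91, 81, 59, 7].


Initial: [80, 91, 81, 59, 7]
Insert 91: [80, 91, 81, 59, 7]
Insert 81: [80, 81, 91, 59, 7]
Insert 59: [59, 80, 81, 91, 7]
Insert 7: [7, 59, 80, 81, 91]

Sorted: [7, 59, 80, 81, 91]


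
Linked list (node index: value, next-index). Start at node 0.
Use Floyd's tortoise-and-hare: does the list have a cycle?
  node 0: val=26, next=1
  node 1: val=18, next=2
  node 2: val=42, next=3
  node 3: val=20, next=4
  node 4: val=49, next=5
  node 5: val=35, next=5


Floyd's tortoise (slow, +1) and hare (fast, +2):
  init: slow=0, fast=0
  step 1: slow=1, fast=2
  step 2: slow=2, fast=4
  step 3: slow=3, fast=5
  step 4: slow=4, fast=5
  step 5: slow=5, fast=5
  slow == fast at node 5: cycle detected

Cycle: yes


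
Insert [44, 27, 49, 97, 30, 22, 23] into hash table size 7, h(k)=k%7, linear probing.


Insert 44: h=2 -> slot 2
Insert 27: h=6 -> slot 6
Insert 49: h=0 -> slot 0
Insert 97: h=6, 2 probes -> slot 1
Insert 30: h=2, 1 probes -> slot 3
Insert 22: h=1, 3 probes -> slot 4
Insert 23: h=2, 3 probes -> slot 5

Table: [49, 97, 44, 30, 22, 23, 27]


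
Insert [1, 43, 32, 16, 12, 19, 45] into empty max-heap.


Insert 1: [1]
Insert 43: [43, 1]
Insert 32: [43, 1, 32]
Insert 16: [43, 16, 32, 1]
Insert 12: [43, 16, 32, 1, 12]
Insert 19: [43, 16, 32, 1, 12, 19]
Insert 45: [45, 16, 43, 1, 12, 19, 32]

Final heap: [45, 16, 43, 1, 12, 19, 32]


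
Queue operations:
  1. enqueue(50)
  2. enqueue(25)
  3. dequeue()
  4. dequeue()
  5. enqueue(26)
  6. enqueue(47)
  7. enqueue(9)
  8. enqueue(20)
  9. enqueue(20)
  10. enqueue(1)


enqueue(50) -> [50]
enqueue(25) -> [50, 25]
dequeue()->50, [25]
dequeue()->25, []
enqueue(26) -> [26]
enqueue(47) -> [26, 47]
enqueue(9) -> [26, 47, 9]
enqueue(20) -> [26, 47, 9, 20]
enqueue(20) -> [26, 47, 9, 20, 20]
enqueue(1) -> [26, 47, 9, 20, 20, 1]

Final queue: [26, 47, 9, 20, 20, 1]


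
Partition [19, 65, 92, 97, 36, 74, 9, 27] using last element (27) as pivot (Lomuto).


Pivot: 27
  19 <= 27: advance i (no swap)
  9 <= 27: swap -> [19, 9, 92, 97, 36, 74, 65, 27]
Place pivot at 2: [19, 9, 27, 97, 36, 74, 65, 92]

Partitioned: [19, 9, 27, 97, 36, 74, 65, 92]


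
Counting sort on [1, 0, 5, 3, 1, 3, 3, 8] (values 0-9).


Input: [1, 0, 5, 3, 1, 3, 3, 8]
Counts: [1, 2, 0, 3, 0, 1, 0, 0, 1, 0]

Sorted: [0, 1, 1, 3, 3, 3, 5, 8]


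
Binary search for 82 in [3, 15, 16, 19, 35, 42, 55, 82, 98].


Step 1: lo=0, hi=8, mid=4, val=35
Step 2: lo=5, hi=8, mid=6, val=55
Step 3: lo=7, hi=8, mid=7, val=82

Found at index 7


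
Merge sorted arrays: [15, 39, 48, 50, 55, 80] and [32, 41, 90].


Take 15 from A
Take 32 from B
Take 39 from A
Take 41 from B
Take 48 from A
Take 50 from A
Take 55 from A
Take 80 from A

Merged: [15, 32, 39, 41, 48, 50, 55, 80, 90]


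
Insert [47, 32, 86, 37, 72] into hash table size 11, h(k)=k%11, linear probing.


Insert 47: h=3 -> slot 3
Insert 32: h=10 -> slot 10
Insert 86: h=9 -> slot 9
Insert 37: h=4 -> slot 4
Insert 72: h=6 -> slot 6

Table: [None, None, None, 47, 37, None, 72, None, None, 86, 32]


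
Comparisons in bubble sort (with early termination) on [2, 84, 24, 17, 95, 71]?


Algorithm: bubble sort (with early termination)
Input: [2, 84, 24, 17, 95, 71]
Sorted: [2, 17, 24, 71, 84, 95]

12


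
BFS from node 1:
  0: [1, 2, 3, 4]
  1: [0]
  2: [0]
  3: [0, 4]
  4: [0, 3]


Visit 1, enqueue [0]
Visit 0, enqueue [2, 3, 4]
Visit 2, enqueue []
Visit 3, enqueue []
Visit 4, enqueue []

BFS order: [1, 0, 2, 3, 4]


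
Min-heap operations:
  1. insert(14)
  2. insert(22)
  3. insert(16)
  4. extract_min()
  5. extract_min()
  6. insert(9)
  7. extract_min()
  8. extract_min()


insert(14) -> [14]
insert(22) -> [14, 22]
insert(16) -> [14, 22, 16]
extract_min()->14, [16, 22]
extract_min()->16, [22]
insert(9) -> [9, 22]
extract_min()->9, [22]
extract_min()->22, []

Final heap: []


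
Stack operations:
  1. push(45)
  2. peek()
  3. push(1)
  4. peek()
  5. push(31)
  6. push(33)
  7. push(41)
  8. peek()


push(45) -> [45]
peek()->45
push(1) -> [45, 1]
peek()->1
push(31) -> [45, 1, 31]
push(33) -> [45, 1, 31, 33]
push(41) -> [45, 1, 31, 33, 41]
peek()->41

Final stack: [45, 1, 31, 33, 41]


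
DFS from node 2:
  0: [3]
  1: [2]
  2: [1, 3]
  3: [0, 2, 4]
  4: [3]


Visit 2, push [3, 1]
Visit 1, push []
Visit 3, push [4, 0]
Visit 0, push []
Visit 4, push []

DFS order: [2, 1, 3, 0, 4]


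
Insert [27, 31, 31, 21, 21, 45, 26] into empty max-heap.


Insert 27: [27]
Insert 31: [31, 27]
Insert 31: [31, 27, 31]
Insert 21: [31, 27, 31, 21]
Insert 21: [31, 27, 31, 21, 21]
Insert 45: [45, 27, 31, 21, 21, 31]
Insert 26: [45, 27, 31, 21, 21, 31, 26]

Final heap: [45, 27, 31, 21, 21, 31, 26]


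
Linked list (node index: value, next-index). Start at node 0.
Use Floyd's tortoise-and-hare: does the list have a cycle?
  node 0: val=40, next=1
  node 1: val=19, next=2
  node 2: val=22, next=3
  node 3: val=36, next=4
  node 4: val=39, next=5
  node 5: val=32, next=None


Floyd's tortoise (slow, +1) and hare (fast, +2):
  init: slow=0, fast=0
  step 1: slow=1, fast=2
  step 2: slow=2, fast=4
  step 3: fast 4->5->None, no cycle

Cycle: no


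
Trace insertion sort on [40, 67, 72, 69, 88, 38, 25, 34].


Initial: [40, 67, 72, 69, 88, 38, 25, 34]
Insert 67: [40, 67, 72, 69, 88, 38, 25, 34]
Insert 72: [40, 67, 72, 69, 88, 38, 25, 34]
Insert 69: [40, 67, 69, 72, 88, 38, 25, 34]
Insert 88: [40, 67, 69, 72, 88, 38, 25, 34]
Insert 38: [38, 40, 67, 69, 72, 88, 25, 34]
Insert 25: [25, 38, 40, 67, 69, 72, 88, 34]
Insert 34: [25, 34, 38, 40, 67, 69, 72, 88]

Sorted: [25, 34, 38, 40, 67, 69, 72, 88]


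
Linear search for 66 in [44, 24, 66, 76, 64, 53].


i=0: 44!=66
i=1: 24!=66
i=2: 66==66 found!

Found at 2, 3 comps


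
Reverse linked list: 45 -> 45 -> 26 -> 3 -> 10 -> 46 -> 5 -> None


Step 1: curr=45, set curr.next=prev(None) | reversed so far: 45
Step 2: curr=45, set curr.next=prev(45) | reversed so far: 45 -> 45
Step 3: curr=26, set curr.next=prev(45) | reversed so far: 26 -> 45 -> 45
Step 4: curr=3, set curr.next=prev(26) | reversed so far: 3 -> 26 -> 45 -> 45
Step 5: curr=10, set curr.next=prev(3) | reversed so far: 10 -> 3 -> 26 -> 45 -> 45
Step 6: curr=46, set curr.next=prev(10) | reversed so far: 46 -> 10 -> 3 -> 26 -> 45 -> 45
Step 7: curr=5, set curr.next=prev(46) | reversed so far: 5 -> 46 -> 10 -> 3 -> 26 -> 45 -> 45

5 -> 46 -> 10 -> 3 -> 26 -> 45 -> 45 -> None


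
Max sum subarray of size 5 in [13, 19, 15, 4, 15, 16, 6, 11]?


[0:5]: 66
[1:6]: 69
[2:7]: 56
[3:8]: 52

Max: 69 at [1:6]


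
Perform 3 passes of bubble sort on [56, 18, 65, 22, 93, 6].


Initial: [56, 18, 65, 22, 93, 6]
Pass 1: [18, 56, 22, 65, 6, 93] (3 swaps)
Pass 2: [18, 22, 56, 6, 65, 93] (2 swaps)
Pass 3: [18, 22, 6, 56, 65, 93] (1 swaps)

After 3 passes: [18, 22, 6, 56, 65, 93]


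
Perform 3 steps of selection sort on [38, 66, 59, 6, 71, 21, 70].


Initial: [38, 66, 59, 6, 71, 21, 70]
Step 1: min=6 at 3
  Swap: [6, 66, 59, 38, 71, 21, 70]
Step 2: min=21 at 5
  Swap: [6, 21, 59, 38, 71, 66, 70]
Step 3: min=38 at 3
  Swap: [6, 21, 38, 59, 71, 66, 70]

After 3 steps: [6, 21, 38, 59, 71, 66, 70]


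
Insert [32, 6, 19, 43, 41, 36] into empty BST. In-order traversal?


Insert 32: root
Insert 6: L from 32
Insert 19: L from 32 -> R from 6
Insert 43: R from 32
Insert 41: R from 32 -> L from 43
Insert 36: R from 32 -> L from 43 -> L from 41

In-order: [6, 19, 32, 36, 41, 43]


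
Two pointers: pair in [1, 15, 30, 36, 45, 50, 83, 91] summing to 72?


lo=0(1)+hi=7(91)=92
lo=0(1)+hi=6(83)=84
lo=0(1)+hi=5(50)=51
lo=1(15)+hi=5(50)=65
lo=2(30)+hi=5(50)=80
lo=2(30)+hi=4(45)=75
lo=2(30)+hi=3(36)=66

No pair found


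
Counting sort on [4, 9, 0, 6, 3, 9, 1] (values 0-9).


Input: [4, 9, 0, 6, 3, 9, 1]
Counts: [1, 1, 0, 1, 1, 0, 1, 0, 0, 2]

Sorted: [0, 1, 3, 4, 6, 9, 9]


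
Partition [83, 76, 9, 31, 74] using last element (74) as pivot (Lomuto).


Pivot: 74
  9 <= 74: swap -> [9, 76, 83, 31, 74]
  31 <= 74: swap -> [9, 31, 83, 76, 74]
Place pivot at 2: [9, 31, 74, 76, 83]

Partitioned: [9, 31, 74, 76, 83]


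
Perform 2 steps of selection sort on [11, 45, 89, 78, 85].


Initial: [11, 45, 89, 78, 85]
Step 1: min=11 at 0
  Swap: [11, 45, 89, 78, 85]
Step 2: min=45 at 1
  Swap: [11, 45, 89, 78, 85]

After 2 steps: [11, 45, 89, 78, 85]


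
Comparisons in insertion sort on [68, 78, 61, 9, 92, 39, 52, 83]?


Algorithm: insertion sort
Input: [68, 78, 61, 9, 92, 39, 52, 83]
Sorted: [9, 39, 52, 61, 68, 78, 83, 92]

19


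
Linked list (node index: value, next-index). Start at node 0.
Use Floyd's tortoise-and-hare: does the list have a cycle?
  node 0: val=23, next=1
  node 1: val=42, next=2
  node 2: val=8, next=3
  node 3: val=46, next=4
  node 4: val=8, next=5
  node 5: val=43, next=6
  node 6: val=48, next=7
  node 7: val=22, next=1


Floyd's tortoise (slow, +1) and hare (fast, +2):
  init: slow=0, fast=0
  step 1: slow=1, fast=2
  step 2: slow=2, fast=4
  step 3: slow=3, fast=6
  step 4: slow=4, fast=1
  step 5: slow=5, fast=3
  step 6: slow=6, fast=5
  step 7: slow=7, fast=7
  slow == fast at node 7: cycle detected

Cycle: yes


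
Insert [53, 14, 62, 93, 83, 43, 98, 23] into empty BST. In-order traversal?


Insert 53: root
Insert 14: L from 53
Insert 62: R from 53
Insert 93: R from 53 -> R from 62
Insert 83: R from 53 -> R from 62 -> L from 93
Insert 43: L from 53 -> R from 14
Insert 98: R from 53 -> R from 62 -> R from 93
Insert 23: L from 53 -> R from 14 -> L from 43

In-order: [14, 23, 43, 53, 62, 83, 93, 98]


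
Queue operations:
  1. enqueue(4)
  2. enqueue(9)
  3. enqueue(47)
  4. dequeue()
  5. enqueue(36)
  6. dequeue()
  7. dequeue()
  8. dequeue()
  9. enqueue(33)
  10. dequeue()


enqueue(4) -> [4]
enqueue(9) -> [4, 9]
enqueue(47) -> [4, 9, 47]
dequeue()->4, [9, 47]
enqueue(36) -> [9, 47, 36]
dequeue()->9, [47, 36]
dequeue()->47, [36]
dequeue()->36, []
enqueue(33) -> [33]
dequeue()->33, []

Final queue: []


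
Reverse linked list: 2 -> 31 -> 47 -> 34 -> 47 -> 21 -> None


Step 1: curr=2, set curr.next=prev(None) | reversed so far: 2
Step 2: curr=31, set curr.next=prev(2) | reversed so far: 31 -> 2
Step 3: curr=47, set curr.next=prev(31) | reversed so far: 47 -> 31 -> 2
Step 4: curr=34, set curr.next=prev(47) | reversed so far: 34 -> 47 -> 31 -> 2
Step 5: curr=47, set curr.next=prev(34) | reversed so far: 47 -> 34 -> 47 -> 31 -> 2
Step 6: curr=21, set curr.next=prev(47) | reversed so far: 21 -> 47 -> 34 -> 47 -> 31 -> 2

21 -> 47 -> 34 -> 47 -> 31 -> 2 -> None


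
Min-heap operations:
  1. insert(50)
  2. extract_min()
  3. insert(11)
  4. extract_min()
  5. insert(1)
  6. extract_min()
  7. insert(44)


insert(50) -> [50]
extract_min()->50, []
insert(11) -> [11]
extract_min()->11, []
insert(1) -> [1]
extract_min()->1, []
insert(44) -> [44]

Final heap: [44]


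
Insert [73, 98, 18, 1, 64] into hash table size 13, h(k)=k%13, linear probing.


Insert 73: h=8 -> slot 8
Insert 98: h=7 -> slot 7
Insert 18: h=5 -> slot 5
Insert 1: h=1 -> slot 1
Insert 64: h=12 -> slot 12

Table: [None, 1, None, None, None, 18, None, 98, 73, None, None, None, 64]


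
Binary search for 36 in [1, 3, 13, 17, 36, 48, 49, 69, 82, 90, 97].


Step 1: lo=0, hi=10, mid=5, val=48
Step 2: lo=0, hi=4, mid=2, val=13
Step 3: lo=3, hi=4, mid=3, val=17
Step 4: lo=4, hi=4, mid=4, val=36

Found at index 4


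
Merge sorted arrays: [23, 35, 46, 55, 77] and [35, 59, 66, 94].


Take 23 from A
Take 35 from A
Take 35 from B
Take 46 from A
Take 55 from A
Take 59 from B
Take 66 from B
Take 77 from A

Merged: [23, 35, 35, 46, 55, 59, 66, 77, 94]


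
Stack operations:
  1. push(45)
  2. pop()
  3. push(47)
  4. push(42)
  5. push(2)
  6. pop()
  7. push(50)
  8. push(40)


push(45) -> [45]
pop()->45, []
push(47) -> [47]
push(42) -> [47, 42]
push(2) -> [47, 42, 2]
pop()->2, [47, 42]
push(50) -> [47, 42, 50]
push(40) -> [47, 42, 50, 40]

Final stack: [47, 42, 50, 40]


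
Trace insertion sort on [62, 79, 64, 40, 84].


Initial: [62, 79, 64, 40, 84]
Insert 79: [62, 79, 64, 40, 84]
Insert 64: [62, 64, 79, 40, 84]
Insert 40: [40, 62, 64, 79, 84]
Insert 84: [40, 62, 64, 79, 84]

Sorted: [40, 62, 64, 79, 84]


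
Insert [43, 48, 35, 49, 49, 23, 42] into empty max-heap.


Insert 43: [43]
Insert 48: [48, 43]
Insert 35: [48, 43, 35]
Insert 49: [49, 48, 35, 43]
Insert 49: [49, 49, 35, 43, 48]
Insert 23: [49, 49, 35, 43, 48, 23]
Insert 42: [49, 49, 42, 43, 48, 23, 35]

Final heap: [49, 49, 42, 43, 48, 23, 35]


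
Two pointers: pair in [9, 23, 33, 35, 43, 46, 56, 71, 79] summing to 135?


lo=0(9)+hi=8(79)=88
lo=1(23)+hi=8(79)=102
lo=2(33)+hi=8(79)=112
lo=3(35)+hi=8(79)=114
lo=4(43)+hi=8(79)=122
lo=5(46)+hi=8(79)=125
lo=6(56)+hi=8(79)=135

Yes: 56+79=135


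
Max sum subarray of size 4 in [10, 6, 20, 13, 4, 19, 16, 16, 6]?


[0:4]: 49
[1:5]: 43
[2:6]: 56
[3:7]: 52
[4:8]: 55
[5:9]: 57

Max: 57 at [5:9]


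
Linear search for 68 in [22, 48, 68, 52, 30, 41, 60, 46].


i=0: 22!=68
i=1: 48!=68
i=2: 68==68 found!

Found at 2, 3 comps


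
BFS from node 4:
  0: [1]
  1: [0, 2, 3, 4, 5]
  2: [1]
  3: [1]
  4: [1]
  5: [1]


Visit 4, enqueue [1]
Visit 1, enqueue [0, 2, 3, 5]
Visit 0, enqueue []
Visit 2, enqueue []
Visit 3, enqueue []
Visit 5, enqueue []

BFS order: [4, 1, 0, 2, 3, 5]


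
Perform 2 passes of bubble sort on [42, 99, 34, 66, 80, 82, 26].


Initial: [42, 99, 34, 66, 80, 82, 26]
Pass 1: [42, 34, 66, 80, 82, 26, 99] (5 swaps)
Pass 2: [34, 42, 66, 80, 26, 82, 99] (2 swaps)

After 2 passes: [34, 42, 66, 80, 26, 82, 99]


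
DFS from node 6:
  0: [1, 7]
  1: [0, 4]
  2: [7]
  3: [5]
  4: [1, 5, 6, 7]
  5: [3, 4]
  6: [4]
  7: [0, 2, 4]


Visit 6, push [4]
Visit 4, push [7, 5, 1]
Visit 1, push [0]
Visit 0, push [7]
Visit 7, push [2]
Visit 2, push []
Visit 5, push [3]
Visit 3, push []

DFS order: [6, 4, 1, 0, 7, 2, 5, 3]


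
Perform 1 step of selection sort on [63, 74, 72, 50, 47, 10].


Initial: [63, 74, 72, 50, 47, 10]
Step 1: min=10 at 5
  Swap: [10, 74, 72, 50, 47, 63]

After 1 step: [10, 74, 72, 50, 47, 63]


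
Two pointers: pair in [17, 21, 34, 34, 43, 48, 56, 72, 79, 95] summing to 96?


lo=0(17)+hi=9(95)=112
lo=0(17)+hi=8(79)=96

Yes: 17+79=96


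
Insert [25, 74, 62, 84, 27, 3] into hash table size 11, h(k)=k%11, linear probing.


Insert 25: h=3 -> slot 3
Insert 74: h=8 -> slot 8
Insert 62: h=7 -> slot 7
Insert 84: h=7, 2 probes -> slot 9
Insert 27: h=5 -> slot 5
Insert 3: h=3, 1 probes -> slot 4

Table: [None, None, None, 25, 3, 27, None, 62, 74, 84, None]


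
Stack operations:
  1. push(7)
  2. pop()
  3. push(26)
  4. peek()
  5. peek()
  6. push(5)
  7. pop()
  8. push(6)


push(7) -> [7]
pop()->7, []
push(26) -> [26]
peek()->26
peek()->26
push(5) -> [26, 5]
pop()->5, [26]
push(6) -> [26, 6]

Final stack: [26, 6]


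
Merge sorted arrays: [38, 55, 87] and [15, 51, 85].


Take 15 from B
Take 38 from A
Take 51 from B
Take 55 from A
Take 85 from B

Merged: [15, 38, 51, 55, 85, 87]


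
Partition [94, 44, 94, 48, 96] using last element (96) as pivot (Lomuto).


Pivot: 96
  94 <= 96: advance i (no swap)
  44 <= 96: advance i (no swap)
  94 <= 96: advance i (no swap)
  48 <= 96: advance i (no swap)
Place pivot at 4: [94, 44, 94, 48, 96]

Partitioned: [94, 44, 94, 48, 96]


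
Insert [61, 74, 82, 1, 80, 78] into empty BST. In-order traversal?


Insert 61: root
Insert 74: R from 61
Insert 82: R from 61 -> R from 74
Insert 1: L from 61
Insert 80: R from 61 -> R from 74 -> L from 82
Insert 78: R from 61 -> R from 74 -> L from 82 -> L from 80

In-order: [1, 61, 74, 78, 80, 82]


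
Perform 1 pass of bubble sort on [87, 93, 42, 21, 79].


Initial: [87, 93, 42, 21, 79]
Pass 1: [87, 42, 21, 79, 93] (3 swaps)

After 1 pass: [87, 42, 21, 79, 93]


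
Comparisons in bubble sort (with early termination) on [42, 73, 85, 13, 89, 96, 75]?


Algorithm: bubble sort (with early termination)
Input: [42, 73, 85, 13, 89, 96, 75]
Sorted: [13, 42, 73, 75, 85, 89, 96]

18


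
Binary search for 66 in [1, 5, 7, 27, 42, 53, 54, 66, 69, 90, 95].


Step 1: lo=0, hi=10, mid=5, val=53
Step 2: lo=6, hi=10, mid=8, val=69
Step 3: lo=6, hi=7, mid=6, val=54
Step 4: lo=7, hi=7, mid=7, val=66

Found at index 7


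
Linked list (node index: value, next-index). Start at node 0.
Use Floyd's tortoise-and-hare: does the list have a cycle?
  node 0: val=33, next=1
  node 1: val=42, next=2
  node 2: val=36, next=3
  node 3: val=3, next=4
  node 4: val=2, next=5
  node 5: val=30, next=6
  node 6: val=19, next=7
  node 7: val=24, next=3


Floyd's tortoise (slow, +1) and hare (fast, +2):
  init: slow=0, fast=0
  step 1: slow=1, fast=2
  step 2: slow=2, fast=4
  step 3: slow=3, fast=6
  step 4: slow=4, fast=3
  step 5: slow=5, fast=5
  slow == fast at node 5: cycle detected

Cycle: yes


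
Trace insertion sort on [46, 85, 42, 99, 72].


Initial: [46, 85, 42, 99, 72]
Insert 85: [46, 85, 42, 99, 72]
Insert 42: [42, 46, 85, 99, 72]
Insert 99: [42, 46, 85, 99, 72]
Insert 72: [42, 46, 72, 85, 99]

Sorted: [42, 46, 72, 85, 99]


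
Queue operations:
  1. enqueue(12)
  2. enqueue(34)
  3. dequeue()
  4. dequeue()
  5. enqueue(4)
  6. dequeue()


enqueue(12) -> [12]
enqueue(34) -> [12, 34]
dequeue()->12, [34]
dequeue()->34, []
enqueue(4) -> [4]
dequeue()->4, []

Final queue: []


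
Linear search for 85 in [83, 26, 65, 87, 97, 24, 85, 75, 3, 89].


i=0: 83!=85
i=1: 26!=85
i=2: 65!=85
i=3: 87!=85
i=4: 97!=85
i=5: 24!=85
i=6: 85==85 found!

Found at 6, 7 comps


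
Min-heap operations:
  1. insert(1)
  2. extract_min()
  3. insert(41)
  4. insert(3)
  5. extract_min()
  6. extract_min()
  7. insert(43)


insert(1) -> [1]
extract_min()->1, []
insert(41) -> [41]
insert(3) -> [3, 41]
extract_min()->3, [41]
extract_min()->41, []
insert(43) -> [43]

Final heap: [43]


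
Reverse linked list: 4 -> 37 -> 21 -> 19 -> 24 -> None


Step 1: curr=4, set curr.next=prev(None) | reversed so far: 4
Step 2: curr=37, set curr.next=prev(4) | reversed so far: 37 -> 4
Step 3: curr=21, set curr.next=prev(37) | reversed so far: 21 -> 37 -> 4
Step 4: curr=19, set curr.next=prev(21) | reversed so far: 19 -> 21 -> 37 -> 4
Step 5: curr=24, set curr.next=prev(19) | reversed so far: 24 -> 19 -> 21 -> 37 -> 4

24 -> 19 -> 21 -> 37 -> 4 -> None


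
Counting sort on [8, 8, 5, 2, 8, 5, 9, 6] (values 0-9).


Input: [8, 8, 5, 2, 8, 5, 9, 6]
Counts: [0, 0, 1, 0, 0, 2, 1, 0, 3, 1]

Sorted: [2, 5, 5, 6, 8, 8, 8, 9]


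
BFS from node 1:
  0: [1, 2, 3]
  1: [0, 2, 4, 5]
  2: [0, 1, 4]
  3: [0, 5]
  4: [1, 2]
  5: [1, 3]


Visit 1, enqueue [0, 2, 4, 5]
Visit 0, enqueue [3]
Visit 2, enqueue []
Visit 4, enqueue []
Visit 5, enqueue []
Visit 3, enqueue []

BFS order: [1, 0, 2, 4, 5, 3]


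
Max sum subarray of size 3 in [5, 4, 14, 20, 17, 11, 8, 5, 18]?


[0:3]: 23
[1:4]: 38
[2:5]: 51
[3:6]: 48
[4:7]: 36
[5:8]: 24
[6:9]: 31

Max: 51 at [2:5]


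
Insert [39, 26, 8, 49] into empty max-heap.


Insert 39: [39]
Insert 26: [39, 26]
Insert 8: [39, 26, 8]
Insert 49: [49, 39, 8, 26]

Final heap: [49, 39, 8, 26]


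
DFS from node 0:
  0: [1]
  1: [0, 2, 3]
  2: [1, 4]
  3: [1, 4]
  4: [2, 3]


Visit 0, push [1]
Visit 1, push [3, 2]
Visit 2, push [4]
Visit 4, push [3]
Visit 3, push []

DFS order: [0, 1, 2, 4, 3]


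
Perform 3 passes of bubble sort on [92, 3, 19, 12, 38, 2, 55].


Initial: [92, 3, 19, 12, 38, 2, 55]
Pass 1: [3, 19, 12, 38, 2, 55, 92] (6 swaps)
Pass 2: [3, 12, 19, 2, 38, 55, 92] (2 swaps)
Pass 3: [3, 12, 2, 19, 38, 55, 92] (1 swaps)

After 3 passes: [3, 12, 2, 19, 38, 55, 92]


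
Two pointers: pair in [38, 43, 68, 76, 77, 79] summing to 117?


lo=0(38)+hi=5(79)=117

Yes: 38+79=117


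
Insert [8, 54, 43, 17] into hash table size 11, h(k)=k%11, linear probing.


Insert 8: h=8 -> slot 8
Insert 54: h=10 -> slot 10
Insert 43: h=10, 1 probes -> slot 0
Insert 17: h=6 -> slot 6

Table: [43, None, None, None, None, None, 17, None, 8, None, 54]


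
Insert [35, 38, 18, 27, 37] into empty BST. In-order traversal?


Insert 35: root
Insert 38: R from 35
Insert 18: L from 35
Insert 27: L from 35 -> R from 18
Insert 37: R from 35 -> L from 38

In-order: [18, 27, 35, 37, 38]


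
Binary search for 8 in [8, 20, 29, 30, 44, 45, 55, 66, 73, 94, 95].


Step 1: lo=0, hi=10, mid=5, val=45
Step 2: lo=0, hi=4, mid=2, val=29
Step 3: lo=0, hi=1, mid=0, val=8

Found at index 0


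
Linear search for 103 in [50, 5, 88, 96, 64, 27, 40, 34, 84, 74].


i=0: 50!=103
i=1: 5!=103
i=2: 88!=103
i=3: 96!=103
i=4: 64!=103
i=5: 27!=103
i=6: 40!=103
i=7: 34!=103
i=8: 84!=103
i=9: 74!=103

Not found, 10 comps


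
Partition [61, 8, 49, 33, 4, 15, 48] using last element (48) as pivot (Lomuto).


Pivot: 48
  8 <= 48: swap -> [8, 61, 49, 33, 4, 15, 48]
  33 <= 48: swap -> [8, 33, 49, 61, 4, 15, 48]
  4 <= 48: swap -> [8, 33, 4, 61, 49, 15, 48]
  15 <= 48: swap -> [8, 33, 4, 15, 49, 61, 48]
Place pivot at 4: [8, 33, 4, 15, 48, 61, 49]

Partitioned: [8, 33, 4, 15, 48, 61, 49]


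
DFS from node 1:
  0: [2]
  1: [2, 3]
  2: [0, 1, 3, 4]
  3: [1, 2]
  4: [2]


Visit 1, push [3, 2]
Visit 2, push [4, 3, 0]
Visit 0, push []
Visit 3, push []
Visit 4, push []

DFS order: [1, 2, 0, 3, 4]


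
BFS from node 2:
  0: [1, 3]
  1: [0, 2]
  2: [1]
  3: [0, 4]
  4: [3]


Visit 2, enqueue [1]
Visit 1, enqueue [0]
Visit 0, enqueue [3]
Visit 3, enqueue [4]
Visit 4, enqueue []

BFS order: [2, 1, 0, 3, 4]


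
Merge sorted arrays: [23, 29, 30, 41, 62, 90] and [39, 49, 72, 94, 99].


Take 23 from A
Take 29 from A
Take 30 from A
Take 39 from B
Take 41 from A
Take 49 from B
Take 62 from A
Take 72 from B
Take 90 from A

Merged: [23, 29, 30, 39, 41, 49, 62, 72, 90, 94, 99]


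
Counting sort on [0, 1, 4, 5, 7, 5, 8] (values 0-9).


Input: [0, 1, 4, 5, 7, 5, 8]
Counts: [1, 1, 0, 0, 1, 2, 0, 1, 1, 0]

Sorted: [0, 1, 4, 5, 5, 7, 8]


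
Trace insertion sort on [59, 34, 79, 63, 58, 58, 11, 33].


Initial: [59, 34, 79, 63, 58, 58, 11, 33]
Insert 34: [34, 59, 79, 63, 58, 58, 11, 33]
Insert 79: [34, 59, 79, 63, 58, 58, 11, 33]
Insert 63: [34, 59, 63, 79, 58, 58, 11, 33]
Insert 58: [34, 58, 59, 63, 79, 58, 11, 33]
Insert 58: [34, 58, 58, 59, 63, 79, 11, 33]
Insert 11: [11, 34, 58, 58, 59, 63, 79, 33]
Insert 33: [11, 33, 34, 58, 58, 59, 63, 79]

Sorted: [11, 33, 34, 58, 58, 59, 63, 79]


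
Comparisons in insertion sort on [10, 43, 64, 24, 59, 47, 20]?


Algorithm: insertion sort
Input: [10, 43, 64, 24, 59, 47, 20]
Sorted: [10, 20, 24, 43, 47, 59, 64]

16


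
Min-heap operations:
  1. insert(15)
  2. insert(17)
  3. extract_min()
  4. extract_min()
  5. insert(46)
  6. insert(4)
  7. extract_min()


insert(15) -> [15]
insert(17) -> [15, 17]
extract_min()->15, [17]
extract_min()->17, []
insert(46) -> [46]
insert(4) -> [4, 46]
extract_min()->4, [46]

Final heap: [46]


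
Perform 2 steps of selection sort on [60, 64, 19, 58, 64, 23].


Initial: [60, 64, 19, 58, 64, 23]
Step 1: min=19 at 2
  Swap: [19, 64, 60, 58, 64, 23]
Step 2: min=23 at 5
  Swap: [19, 23, 60, 58, 64, 64]

After 2 steps: [19, 23, 60, 58, 64, 64]


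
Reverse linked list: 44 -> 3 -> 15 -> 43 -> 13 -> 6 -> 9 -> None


Step 1: curr=44, set curr.next=prev(None) | reversed so far: 44
Step 2: curr=3, set curr.next=prev(44) | reversed so far: 3 -> 44
Step 3: curr=15, set curr.next=prev(3) | reversed so far: 15 -> 3 -> 44
Step 4: curr=43, set curr.next=prev(15) | reversed so far: 43 -> 15 -> 3 -> 44
Step 5: curr=13, set curr.next=prev(43) | reversed so far: 13 -> 43 -> 15 -> 3 -> 44
Step 6: curr=6, set curr.next=prev(13) | reversed so far: 6 -> 13 -> 43 -> 15 -> 3 -> 44
Step 7: curr=9, set curr.next=prev(6) | reversed so far: 9 -> 6 -> 13 -> 43 -> 15 -> 3 -> 44

9 -> 6 -> 13 -> 43 -> 15 -> 3 -> 44 -> None


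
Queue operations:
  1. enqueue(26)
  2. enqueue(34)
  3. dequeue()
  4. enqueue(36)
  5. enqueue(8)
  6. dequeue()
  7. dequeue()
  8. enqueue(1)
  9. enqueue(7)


enqueue(26) -> [26]
enqueue(34) -> [26, 34]
dequeue()->26, [34]
enqueue(36) -> [34, 36]
enqueue(8) -> [34, 36, 8]
dequeue()->34, [36, 8]
dequeue()->36, [8]
enqueue(1) -> [8, 1]
enqueue(7) -> [8, 1, 7]

Final queue: [8, 1, 7]


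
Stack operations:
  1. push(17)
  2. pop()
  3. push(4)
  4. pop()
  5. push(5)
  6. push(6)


push(17) -> [17]
pop()->17, []
push(4) -> [4]
pop()->4, []
push(5) -> [5]
push(6) -> [5, 6]

Final stack: [5, 6]


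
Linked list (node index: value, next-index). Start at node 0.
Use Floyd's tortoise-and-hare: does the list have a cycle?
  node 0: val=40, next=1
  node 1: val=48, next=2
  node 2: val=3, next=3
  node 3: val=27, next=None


Floyd's tortoise (slow, +1) and hare (fast, +2):
  init: slow=0, fast=0
  step 1: slow=1, fast=2
  step 2: fast 2->3->None, no cycle

Cycle: no


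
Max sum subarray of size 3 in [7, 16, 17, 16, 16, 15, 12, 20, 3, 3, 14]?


[0:3]: 40
[1:4]: 49
[2:5]: 49
[3:6]: 47
[4:7]: 43
[5:8]: 47
[6:9]: 35
[7:10]: 26
[8:11]: 20

Max: 49 at [1:4]


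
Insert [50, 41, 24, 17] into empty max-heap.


Insert 50: [50]
Insert 41: [50, 41]
Insert 24: [50, 41, 24]
Insert 17: [50, 41, 24, 17]

Final heap: [50, 41, 24, 17]


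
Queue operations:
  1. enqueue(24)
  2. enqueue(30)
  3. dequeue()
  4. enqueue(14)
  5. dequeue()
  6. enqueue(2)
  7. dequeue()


enqueue(24) -> [24]
enqueue(30) -> [24, 30]
dequeue()->24, [30]
enqueue(14) -> [30, 14]
dequeue()->30, [14]
enqueue(2) -> [14, 2]
dequeue()->14, [2]

Final queue: [2]


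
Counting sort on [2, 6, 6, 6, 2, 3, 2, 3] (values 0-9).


Input: [2, 6, 6, 6, 2, 3, 2, 3]
Counts: [0, 0, 3, 2, 0, 0, 3, 0, 0, 0]

Sorted: [2, 2, 2, 3, 3, 6, 6, 6]


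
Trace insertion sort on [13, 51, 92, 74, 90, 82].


Initial: [13, 51, 92, 74, 90, 82]
Insert 51: [13, 51, 92, 74, 90, 82]
Insert 92: [13, 51, 92, 74, 90, 82]
Insert 74: [13, 51, 74, 92, 90, 82]
Insert 90: [13, 51, 74, 90, 92, 82]
Insert 82: [13, 51, 74, 82, 90, 92]

Sorted: [13, 51, 74, 82, 90, 92]


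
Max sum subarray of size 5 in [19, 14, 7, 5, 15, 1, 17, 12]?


[0:5]: 60
[1:6]: 42
[2:7]: 45
[3:8]: 50

Max: 60 at [0:5]


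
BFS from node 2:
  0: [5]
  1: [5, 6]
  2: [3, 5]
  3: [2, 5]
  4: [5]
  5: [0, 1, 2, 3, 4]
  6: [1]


Visit 2, enqueue [3, 5]
Visit 3, enqueue []
Visit 5, enqueue [0, 1, 4]
Visit 0, enqueue []
Visit 1, enqueue [6]
Visit 4, enqueue []
Visit 6, enqueue []

BFS order: [2, 3, 5, 0, 1, 4, 6]


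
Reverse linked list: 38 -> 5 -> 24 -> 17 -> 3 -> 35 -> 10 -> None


Step 1: curr=38, set curr.next=prev(None) | reversed so far: 38
Step 2: curr=5, set curr.next=prev(38) | reversed so far: 5 -> 38
Step 3: curr=24, set curr.next=prev(5) | reversed so far: 24 -> 5 -> 38
Step 4: curr=17, set curr.next=prev(24) | reversed so far: 17 -> 24 -> 5 -> 38
Step 5: curr=3, set curr.next=prev(17) | reversed so far: 3 -> 17 -> 24 -> 5 -> 38
Step 6: curr=35, set curr.next=prev(3) | reversed so far: 35 -> 3 -> 17 -> 24 -> 5 -> 38
Step 7: curr=10, set curr.next=prev(35) | reversed so far: 10 -> 35 -> 3 -> 17 -> 24 -> 5 -> 38

10 -> 35 -> 3 -> 17 -> 24 -> 5 -> 38 -> None


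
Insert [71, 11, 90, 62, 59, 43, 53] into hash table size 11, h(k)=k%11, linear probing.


Insert 71: h=5 -> slot 5
Insert 11: h=0 -> slot 0
Insert 90: h=2 -> slot 2
Insert 62: h=7 -> slot 7
Insert 59: h=4 -> slot 4
Insert 43: h=10 -> slot 10
Insert 53: h=9 -> slot 9

Table: [11, None, 90, None, 59, 71, None, 62, None, 53, 43]


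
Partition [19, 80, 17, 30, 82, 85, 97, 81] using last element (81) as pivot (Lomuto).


Pivot: 81
  19 <= 81: advance i (no swap)
  80 <= 81: advance i (no swap)
  17 <= 81: advance i (no swap)
  30 <= 81: advance i (no swap)
Place pivot at 4: [19, 80, 17, 30, 81, 85, 97, 82]

Partitioned: [19, 80, 17, 30, 81, 85, 97, 82]
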